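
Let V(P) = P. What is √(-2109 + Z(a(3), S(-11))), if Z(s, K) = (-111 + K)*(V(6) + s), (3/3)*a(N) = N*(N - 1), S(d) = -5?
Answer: 3*I*√389 ≈ 59.169*I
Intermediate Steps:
a(N) = N*(-1 + N) (a(N) = N*(N - 1) = N*(-1 + N))
Z(s, K) = (-111 + K)*(6 + s)
√(-2109 + Z(a(3), S(-11))) = √(-2109 + (-666 - 333*(-1 + 3) + 6*(-5) - 15*(-1 + 3))) = √(-2109 + (-666 - 333*2 - 30 - 15*2)) = √(-2109 + (-666 - 111*6 - 30 - 5*6)) = √(-2109 + (-666 - 666 - 30 - 30)) = √(-2109 - 1392) = √(-3501) = 3*I*√389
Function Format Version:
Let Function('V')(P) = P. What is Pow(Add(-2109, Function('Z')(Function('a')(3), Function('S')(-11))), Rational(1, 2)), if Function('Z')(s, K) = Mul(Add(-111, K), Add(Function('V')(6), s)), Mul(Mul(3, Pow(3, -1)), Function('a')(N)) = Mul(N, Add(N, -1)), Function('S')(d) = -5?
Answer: Mul(3, I, Pow(389, Rational(1, 2))) ≈ Mul(59.169, I)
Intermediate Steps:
Function('a')(N) = Mul(N, Add(-1, N)) (Function('a')(N) = Mul(N, Add(N, -1)) = Mul(N, Add(-1, N)))
Function('Z')(s, K) = Mul(Add(-111, K), Add(6, s))
Pow(Add(-2109, Function('Z')(Function('a')(3), Function('S')(-11))), Rational(1, 2)) = Pow(Add(-2109, Add(-666, Mul(-111, Mul(3, Add(-1, 3))), Mul(6, -5), Mul(-5, Mul(3, Add(-1, 3))))), Rational(1, 2)) = Pow(Add(-2109, Add(-666, Mul(-111, Mul(3, 2)), -30, Mul(-5, Mul(3, 2)))), Rational(1, 2)) = Pow(Add(-2109, Add(-666, Mul(-111, 6), -30, Mul(-5, 6))), Rational(1, 2)) = Pow(Add(-2109, Add(-666, -666, -30, -30)), Rational(1, 2)) = Pow(Add(-2109, -1392), Rational(1, 2)) = Pow(-3501, Rational(1, 2)) = Mul(3, I, Pow(389, Rational(1, 2)))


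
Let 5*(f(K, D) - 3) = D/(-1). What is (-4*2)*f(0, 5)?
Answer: -16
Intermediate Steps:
f(K, D) = 3 - D/5 (f(K, D) = 3 + (D/(-1))/5 = 3 + (D*(-1))/5 = 3 + (-D)/5 = 3 - D/5)
(-4*2)*f(0, 5) = (-4*2)*(3 - ⅕*5) = -8*(3 - 1) = -8*2 = -16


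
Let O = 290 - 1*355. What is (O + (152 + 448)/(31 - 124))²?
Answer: 4906225/961 ≈ 5105.3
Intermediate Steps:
O = -65 (O = 290 - 355 = -65)
(O + (152 + 448)/(31 - 124))² = (-65 + (152 + 448)/(31 - 124))² = (-65 + 600/(-93))² = (-65 + 600*(-1/93))² = (-65 - 200/31)² = (-2215/31)² = 4906225/961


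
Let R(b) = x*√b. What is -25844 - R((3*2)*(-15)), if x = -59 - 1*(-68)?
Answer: -25844 - 27*I*√10 ≈ -25844.0 - 85.381*I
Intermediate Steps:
x = 9 (x = -59 + 68 = 9)
R(b) = 9*√b
-25844 - R((3*2)*(-15)) = -25844 - 9*√((3*2)*(-15)) = -25844 - 9*√(6*(-15)) = -25844 - 9*√(-90) = -25844 - 9*3*I*√10 = -25844 - 27*I*√10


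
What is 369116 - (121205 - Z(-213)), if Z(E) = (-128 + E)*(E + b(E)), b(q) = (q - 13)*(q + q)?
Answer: -32509572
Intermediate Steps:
b(q) = 2*q*(-13 + q) (b(q) = (-13 + q)*(2*q) = 2*q*(-13 + q))
Z(E) = (-128 + E)*(E + 2*E*(-13 + E))
369116 - (121205 - Z(-213)) = 369116 - (121205 - (-213)*(3200 - 281*(-213) + 2*(-213)²)) = 369116 - (121205 - (-213)*(3200 + 59853 + 2*45369)) = 369116 - (121205 - (-213)*(3200 + 59853 + 90738)) = 369116 - (121205 - (-213)*153791) = 369116 - (121205 - 1*(-32757483)) = 369116 - (121205 + 32757483) = 369116 - 1*32878688 = 369116 - 32878688 = -32509572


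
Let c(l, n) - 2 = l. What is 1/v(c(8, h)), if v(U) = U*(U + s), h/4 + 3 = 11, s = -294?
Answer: -1/2840 ≈ -0.00035211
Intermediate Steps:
h = 32 (h = -12 + 4*11 = -12 + 44 = 32)
c(l, n) = 2 + l
v(U) = U*(-294 + U) (v(U) = U*(U - 294) = U*(-294 + U))
1/v(c(8, h)) = 1/((2 + 8)*(-294 + (2 + 8))) = 1/(10*(-294 + 10)) = 1/(10*(-284)) = 1/(-2840) = -1/2840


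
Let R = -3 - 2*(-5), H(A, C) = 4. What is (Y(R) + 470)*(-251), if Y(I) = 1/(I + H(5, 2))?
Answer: -1297921/11 ≈ -1.1799e+5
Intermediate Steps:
R = 7 (R = -3 + 10 = 7)
Y(I) = 1/(4 + I) (Y(I) = 1/(I + 4) = 1/(4 + I))
(Y(R) + 470)*(-251) = (1/(4 + 7) + 470)*(-251) = (1/11 + 470)*(-251) = (5171/11)*(-251) = -1297921/11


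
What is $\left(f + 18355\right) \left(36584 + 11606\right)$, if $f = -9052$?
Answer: $448311570$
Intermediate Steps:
$\left(f + 18355\right) \left(36584 + 11606\right) = \left(-9052 + 18355\right) \left(36584 + 11606\right) = 9303 \cdot 48190 = 448311570$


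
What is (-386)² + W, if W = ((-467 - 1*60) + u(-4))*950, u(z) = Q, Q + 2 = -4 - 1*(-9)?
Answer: -348804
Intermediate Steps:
Q = 3 (Q = -2 + (-4 - 1*(-9)) = -2 + (-4 + 9) = -2 + 5 = 3)
u(z) = 3
W = -497800 (W = ((-467 - 1*60) + 3)*950 = ((-467 - 60) + 3)*950 = (-527 + 3)*950 = -524*950 = -497800)
(-386)² + W = (-386)² - 497800 = 148996 - 497800 = -348804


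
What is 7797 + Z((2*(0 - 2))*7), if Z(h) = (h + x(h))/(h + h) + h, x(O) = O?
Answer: 7770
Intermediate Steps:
Z(h) = 1 + h (Z(h) = (h + h)/(h + h) + h = (2*h)/((2*h)) + h = (2*h)*(1/(2*h)) + h = 1 + h)
7797 + Z((2*(0 - 2))*7) = 7797 + (1 + (2*(0 - 2))*7) = 7797 + (1 + (2*(-2))*7) = 7797 + (1 - 4*7) = 7797 + (1 - 28) = 7797 - 27 = 7770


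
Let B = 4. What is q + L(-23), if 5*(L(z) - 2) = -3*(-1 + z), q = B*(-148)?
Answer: -2878/5 ≈ -575.60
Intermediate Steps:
q = -592 (q = 4*(-148) = -592)
L(z) = 13/5 - 3*z/5 (L(z) = 2 + (-3*(-1 + z))/5 = 2 + (3 - 3*z)/5 = 2 + (3/5 - 3*z/5) = 13/5 - 3*z/5)
q + L(-23) = -592 + (13/5 - 3/5*(-23)) = -592 + (13/5 + 69/5) = -592 + 82/5 = -2878/5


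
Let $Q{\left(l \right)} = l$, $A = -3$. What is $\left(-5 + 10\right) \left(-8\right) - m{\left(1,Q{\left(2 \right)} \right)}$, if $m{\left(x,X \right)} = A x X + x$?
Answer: $-35$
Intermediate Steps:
$m{\left(x,X \right)} = x - 3 X x$ ($m{\left(x,X \right)} = - 3 x X + x = - 3 X x + x = x - 3 X x$)
$\left(-5 + 10\right) \left(-8\right) - m{\left(1,Q{\left(2 \right)} \right)} = \left(-5 + 10\right) \left(-8\right) - 1 \left(1 - 6\right) = 5 \left(-8\right) - 1 \left(1 - 6\right) = -40 - 1 \left(-5\right) = -40 - -5 = -40 + 5 = -35$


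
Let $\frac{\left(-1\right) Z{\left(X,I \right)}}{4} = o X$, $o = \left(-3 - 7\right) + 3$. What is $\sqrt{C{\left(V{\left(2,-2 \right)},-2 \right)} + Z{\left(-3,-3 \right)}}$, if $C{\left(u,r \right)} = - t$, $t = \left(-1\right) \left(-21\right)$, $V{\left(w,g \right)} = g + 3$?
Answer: $i \sqrt{105} \approx 10.247 i$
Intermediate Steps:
$V{\left(w,g \right)} = 3 + g$
$o = -7$ ($o = -10 + 3 = -7$)
$t = 21$
$Z{\left(X,I \right)} = 28 X$ ($Z{\left(X,I \right)} = - 4 \left(- 7 X\right) = 28 X$)
$C{\left(u,r \right)} = -21$ ($C{\left(u,r \right)} = \left(-1\right) 21 = -21$)
$\sqrt{C{\left(V{\left(2,-2 \right)},-2 \right)} + Z{\left(-3,-3 \right)}} = \sqrt{-21 + 28 \left(-3\right)} = \sqrt{-21 - 84} = \sqrt{-105} = i \sqrt{105}$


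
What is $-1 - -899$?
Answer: $898$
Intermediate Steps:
$-1 - -899 = -1 + 899 = 898$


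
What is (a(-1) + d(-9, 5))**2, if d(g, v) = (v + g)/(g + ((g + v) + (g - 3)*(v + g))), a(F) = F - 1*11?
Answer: 179776/1225 ≈ 146.76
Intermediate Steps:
a(F) = -11 + F (a(F) = F - 11 = -11 + F)
d(g, v) = (g + v)/(v + 2*g + (-3 + g)*(g + v)) (d(g, v) = (g + v)/(g + ((g + v) + (-3 + g)*(g + v))) = (g + v)/(g + (g + v + (-3 + g)*(g + v))) = (g + v)/(v + 2*g + (-3 + g)*(g + v)))
(a(-1) + d(-9, 5))**2 = ((-11 - 1) + (-9 + 5)/((-9)**2 - 1*(-9) - 2*5 - 9*5))**2 = (-12 - 4/(81 + 9 - 10 - 45))**2 = (-12 - 4/35)**2 = (-424/35)**2 = 179776/1225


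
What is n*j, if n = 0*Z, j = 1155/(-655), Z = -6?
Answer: 0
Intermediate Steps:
j = -231/131 (j = 1155*(-1/655) = -231/131 ≈ -1.7634)
n = 0 (n = 0*(-6) = 0)
n*j = 0*(-231/131) = 0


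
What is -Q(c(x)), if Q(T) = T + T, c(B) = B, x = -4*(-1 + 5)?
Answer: 32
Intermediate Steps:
x = -16 (x = -4*4 = -16)
Q(T) = 2*T
-Q(c(x)) = -2*(-16) = -1*(-32) = 32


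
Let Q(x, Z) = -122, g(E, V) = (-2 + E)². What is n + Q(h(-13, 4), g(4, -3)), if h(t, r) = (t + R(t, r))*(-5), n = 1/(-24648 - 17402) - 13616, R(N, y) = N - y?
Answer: -577682901/42050 ≈ -13738.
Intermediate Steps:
n = -572552801/42050 (n = 1/(-42050) - 13616 = -1/42050 - 13616 = -572552801/42050 ≈ -13616.)
h(t, r) = -10*t + 5*r (h(t, r) = (t + (t - r))*(-5) = (-r + 2*t)*(-5) = -10*t + 5*r)
n + Q(h(-13, 4), g(4, -3)) = -572552801/42050 - 122 = -577682901/42050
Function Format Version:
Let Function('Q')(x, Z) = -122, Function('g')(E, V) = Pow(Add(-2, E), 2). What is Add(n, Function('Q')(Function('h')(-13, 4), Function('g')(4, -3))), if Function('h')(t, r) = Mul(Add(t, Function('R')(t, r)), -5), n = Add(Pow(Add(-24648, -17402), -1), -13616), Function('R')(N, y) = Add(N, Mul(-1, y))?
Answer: Rational(-577682901, 42050) ≈ -13738.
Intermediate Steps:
n = Rational(-572552801, 42050) (n = Add(Pow(-42050, -1), -13616) = Add(Rational(-1, 42050), -13616) = Rational(-572552801, 42050) ≈ -13616.)
Function('h')(t, r) = Add(Mul(-10, t), Mul(5, r)) (Function('h')(t, r) = Mul(Add(t, Add(t, Mul(-1, r))), -5) = Mul(Add(Mul(-1, r), Mul(2, t)), -5) = Add(Mul(-10, t), Mul(5, r)))
Add(n, Function('Q')(Function('h')(-13, 4), Function('g')(4, -3))) = Add(Rational(-572552801, 42050), -122) = Rational(-577682901, 42050)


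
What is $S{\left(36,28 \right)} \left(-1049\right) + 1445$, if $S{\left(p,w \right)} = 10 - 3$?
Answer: $-5898$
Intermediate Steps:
$S{\left(p,w \right)} = 7$
$S{\left(36,28 \right)} \left(-1049\right) + 1445 = 7 \left(-1049\right) + 1445 = -7343 + 1445 = -5898$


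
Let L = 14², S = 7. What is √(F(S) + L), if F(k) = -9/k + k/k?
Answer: √9590/7 ≈ 13.990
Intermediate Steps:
L = 196
F(k) = 1 - 9/k (F(k) = -9/k + 1 = 1 - 9/k)
√(F(S) + L) = √((-9 + 7)/7 + 196) = √((⅐)*(-2) + 196) = √(-2/7 + 196) = √(1370/7) = √9590/7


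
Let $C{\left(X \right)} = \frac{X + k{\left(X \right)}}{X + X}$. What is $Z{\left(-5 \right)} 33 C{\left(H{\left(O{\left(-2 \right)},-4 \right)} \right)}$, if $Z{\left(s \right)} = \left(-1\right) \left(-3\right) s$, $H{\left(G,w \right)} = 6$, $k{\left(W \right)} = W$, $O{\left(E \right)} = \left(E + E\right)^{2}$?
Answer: $-495$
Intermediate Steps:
$O{\left(E \right)} = 4 E^{2}$ ($O{\left(E \right)} = \left(2 E\right)^{2} = 4 E^{2}$)
$C{\left(X \right)} = 1$ ($C{\left(X \right)} = \frac{X + X}{X + X} = \frac{2 X}{2 X} = 2 X \frac{1}{2 X} = 1$)
$Z{\left(s \right)} = 3 s$
$Z{\left(-5 \right)} 33 C{\left(H{\left(O{\left(-2 \right)},-4 \right)} \right)} = 3 \left(-5\right) 33 \cdot 1 = \left(-15\right) 33 \cdot 1 = \left(-495\right) 1 = -495$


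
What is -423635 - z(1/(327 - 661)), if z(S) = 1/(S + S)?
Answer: -423468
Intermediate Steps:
z(S) = 1/(2*S)
-423635 - z(1/(327 - 661)) = -423635 - 1/(2*(1/(327 - 661))) = -423635 - 1/(2*(1/(-334))) = -423635 - 1/(2*(-1/334)) = -423635 - (-334)/2 = -423635 - 1*(-167) = -423635 + 167 = -423468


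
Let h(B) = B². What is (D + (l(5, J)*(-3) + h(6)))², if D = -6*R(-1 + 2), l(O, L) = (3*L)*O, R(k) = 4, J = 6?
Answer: 66564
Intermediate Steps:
l(O, L) = 3*L*O
D = -24 (D = -6*4 = -24)
(D + (l(5, J)*(-3) + h(6)))² = (-24 + ((3*6*5)*(-3) + 6²))² = (-24 + (90*(-3) + 36))² = (-24 + (-270 + 36))² = (-24 - 234)² = (-258)² = 66564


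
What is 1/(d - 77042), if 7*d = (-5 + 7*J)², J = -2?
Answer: -7/538933 ≈ -1.2989e-5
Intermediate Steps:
d = 361/7 (d = (-5 + 7*(-2))²/7 = (-5 - 14)²/7 = (⅐)*(-19)² = (⅐)*361 = 361/7 ≈ 51.571)
1/(d - 77042) = 1/(361/7 - 77042) = 1/(-538933/7) = -7/538933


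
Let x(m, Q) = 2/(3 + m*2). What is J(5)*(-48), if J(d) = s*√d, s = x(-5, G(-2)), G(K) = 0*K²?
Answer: 96*√5/7 ≈ 30.666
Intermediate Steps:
G(K) = 0
x(m, Q) = 2/(3 + 2*m)
s = -2/7 (s = 2/(3 + 2*(-5)) = 2/(3 - 10) = 2/(-7) = 2*(-⅐) = -2/7 ≈ -0.28571)
J(d) = -2*√d/7
J(5)*(-48) = -2*√5/7*(-48) = 96*√5/7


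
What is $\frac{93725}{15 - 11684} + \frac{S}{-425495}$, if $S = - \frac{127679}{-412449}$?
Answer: $- \frac{2349752738623018}{292550143754085} \approx -8.032$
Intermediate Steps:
$S = \frac{127679}{412449}$ ($S = \left(-127679\right) \left(- \frac{1}{412449}\right) = \frac{127679}{412449} \approx 0.30956$)
$\frac{93725}{15 - 11684} + \frac{S}{-425495} = \frac{93725}{15 - 11684} + \frac{127679}{412449 \left(-425495\right)} = \frac{93725}{15 - 11684} + \frac{127679}{412449} \left(- \frac{1}{425495}\right) = \frac{93725}{-11669} - \frac{127679}{175494987255} = 93725 \left(- \frac{1}{11669}\right) - \frac{127679}{175494987255} = - \frac{93725}{11669} - \frac{127679}{175494987255} = - \frac{2349752738623018}{292550143754085}$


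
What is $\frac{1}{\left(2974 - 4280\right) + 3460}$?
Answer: $\frac{1}{2154} \approx 0.00046425$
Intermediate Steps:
$\frac{1}{\left(2974 - 4280\right) + 3460} = \frac{1}{-1306 + 3460} = \frac{1}{2154}$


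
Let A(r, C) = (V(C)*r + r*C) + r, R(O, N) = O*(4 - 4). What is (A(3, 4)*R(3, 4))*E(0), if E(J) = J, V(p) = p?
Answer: 0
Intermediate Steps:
R(O, N) = 0 (R(O, N) = O*0 = 0)
A(r, C) = r + 2*C*r (A(r, C) = (C*r + r*C) + r = (C*r + C*r) + r = 2*C*r + r = r + 2*C*r)
(A(3, 4)*R(3, 4))*E(0) = ((3*(1 + 2*4))*0)*0 = ((3*(1 + 8))*0)*0 = ((3*9)*0)*0 = (27*0)*0 = 0*0 = 0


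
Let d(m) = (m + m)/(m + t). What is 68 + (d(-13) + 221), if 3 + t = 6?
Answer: 1458/5 ≈ 291.60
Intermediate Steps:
t = 3 (t = -3 + 6 = 3)
d(m) = 2*m/(3 + m) (d(m) = (m + m)/(m + 3) = (2*m)/(3 + m) = 2*m/(3 + m))
68 + (d(-13) + 221) = 68 + (2*(-13)/(3 - 13) + 221) = 68 + (2*(-13)/(-10) + 221) = 68 + (2*(-13)*(-1/10) + 221) = 68 + (13/5 + 221) = 68 + 1118/5 = 1458/5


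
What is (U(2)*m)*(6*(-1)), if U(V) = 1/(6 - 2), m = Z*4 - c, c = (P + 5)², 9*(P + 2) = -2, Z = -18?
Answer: 6457/54 ≈ 119.57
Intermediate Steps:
P = -20/9 (P = -2 + (⅑)*(-2) = -2 - 2/9 = -20/9 ≈ -2.2222)
c = 625/81 (c = (-20/9 + 5)² = (25/9)² = 625/81 ≈ 7.7160)
m = -6457/81 (m = -18*4 - 1*625/81 = -72 - 625/81 = -6457/81 ≈ -79.716)
U(V) = ¼ (U(V) = 1/4 = ¼)
(U(2)*m)*(6*(-1)) = ((¼)*(-6457/81))*(6*(-1)) = -6457/324*(-6) = 6457/54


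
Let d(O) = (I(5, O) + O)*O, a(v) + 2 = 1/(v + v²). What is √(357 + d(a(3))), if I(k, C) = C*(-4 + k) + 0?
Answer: √52466/12 ≈ 19.088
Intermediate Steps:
I(k, C) = C*(-4 + k)
a(v) = -2 + 1/(v + v²)
d(O) = 2*O² (d(O) = (O*(-4 + 5) + O)*O = (O*1 + O)*O = (O + O)*O = (2*O)*O = 2*O²)
√(357 + d(a(3))) = √(357 + 2*((1 - 2*3 - 2*3²)/(3*(1 + 3)))²) = √(357 + 2*((⅓)*(1 - 6 - 2*9)/4)²) = √(357 + 2*((⅓)*(¼)*(1 - 6 - 18))²) = √(357 + 2*((⅓)*(¼)*(-23))²) = √(357 + 2*(-23/12)²) = √(357 + 2*(529/144)) = √(357 + 529/72) = √(26233/72) = √52466/12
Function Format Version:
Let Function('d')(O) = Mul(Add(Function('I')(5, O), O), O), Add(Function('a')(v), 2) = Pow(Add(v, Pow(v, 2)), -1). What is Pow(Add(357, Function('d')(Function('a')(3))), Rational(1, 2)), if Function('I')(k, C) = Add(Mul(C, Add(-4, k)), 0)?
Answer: Mul(Rational(1, 12), Pow(52466, Rational(1, 2))) ≈ 19.088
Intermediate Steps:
Function('I')(k, C) = Mul(C, Add(-4, k))
Function('a')(v) = Add(-2, Pow(Add(v, Pow(v, 2)), -1))
Function('d')(O) = Mul(2, Pow(O, 2)) (Function('d')(O) = Mul(Add(Mul(O, Add(-4, 5)), O), O) = Mul(Add(Mul(O, 1), O), O) = Mul(Add(O, O), O) = Mul(Mul(2, O), O) = Mul(2, Pow(O, 2)))
Pow(Add(357, Function('d')(Function('a')(3))), Rational(1, 2)) = Pow(Add(357, Mul(2, Pow(Mul(Pow(3, -1), Pow(Add(1, 3), -1), Add(1, Mul(-2, 3), Mul(-2, Pow(3, 2)))), 2))), Rational(1, 2)) = Pow(Add(357, Mul(2, Pow(Mul(Rational(1, 3), Pow(4, -1), Add(1, -6, Mul(-2, 9))), 2))), Rational(1, 2)) = Pow(Add(357, Mul(2, Pow(Mul(Rational(1, 3), Rational(1, 4), Add(1, -6, -18)), 2))), Rational(1, 2)) = Pow(Add(357, Mul(2, Pow(Mul(Rational(1, 3), Rational(1, 4), -23), 2))), Rational(1, 2)) = Pow(Add(357, Mul(2, Pow(Rational(-23, 12), 2))), Rational(1, 2)) = Pow(Add(357, Mul(2, Rational(529, 144))), Rational(1, 2)) = Pow(Add(357, Rational(529, 72)), Rational(1, 2)) = Pow(Rational(26233, 72), Rational(1, 2)) = Mul(Rational(1, 12), Pow(52466, Rational(1, 2)))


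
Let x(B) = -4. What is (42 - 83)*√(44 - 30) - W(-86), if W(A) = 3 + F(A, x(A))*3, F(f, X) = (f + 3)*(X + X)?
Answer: -1995 - 41*√14 ≈ -2148.4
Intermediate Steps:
F(f, X) = 2*X*(3 + f) (F(f, X) = (3 + f)*(2*X) = 2*X*(3 + f))
W(A) = -69 - 24*A (W(A) = 3 + (2*(-4)*(3 + A))*3 = 3 + (-24 - 8*A)*3 = 3 + (-72 - 24*A) = -69 - 24*A)
(42 - 83)*√(44 - 30) - W(-86) = (42 - 83)*√(44 - 30) - (-69 - 24*(-86)) = -41*√14 - (-69 + 2064) = -41*√14 - 1*1995 = -41*√14 - 1995 = -1995 - 41*√14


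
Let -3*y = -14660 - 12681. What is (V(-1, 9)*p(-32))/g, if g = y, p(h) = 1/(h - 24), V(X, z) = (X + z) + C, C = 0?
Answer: -3/191387 ≈ -1.5675e-5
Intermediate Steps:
y = 27341/3 (y = -(-14660 - 12681)/3 = -1/3*(-27341) = 27341/3 ≈ 9113.7)
V(X, z) = X + z (V(X, z) = (X + z) + 0 = X + z)
p(h) = 1/(-24 + h)
g = 27341/3 ≈ 9113.7
(V(-1, 9)*p(-32))/g = ((-1 + 9)/(-24 - 32))/(27341/3) = (8/(-56))*(3/27341) = (8*(-1/56))*(3/27341) = -1/7*3/27341 = -3/191387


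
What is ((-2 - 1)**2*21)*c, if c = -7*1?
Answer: -1323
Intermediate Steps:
c = -7
((-2 - 1)**2*21)*c = ((-2 - 1)**2*21)*(-7) = ((-3)**2*21)*(-7) = (9*21)*(-7) = 189*(-7) = -1323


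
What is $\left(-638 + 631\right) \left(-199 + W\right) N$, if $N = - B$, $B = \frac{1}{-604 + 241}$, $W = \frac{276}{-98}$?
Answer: $\frac{899}{231} \approx 3.8918$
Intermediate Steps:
$W = - \frac{138}{49}$ ($W = 276 \left(- \frac{1}{98}\right) = - \frac{138}{49} \approx -2.8163$)
$B = - \frac{1}{363}$ ($B = \frac{1}{-363} = - \frac{1}{363} \approx -0.0027548$)
$N = \frac{1}{363}$ ($N = \left(-1\right) \left(- \frac{1}{363}\right) = \frac{1}{363} \approx 0.0027548$)
$\left(-638 + 631\right) \left(-199 + W\right) N = \left(-638 + 631\right) \left(-199 - \frac{138}{49}\right) \frac{1}{363} = \left(-7\right) \left(- \frac{9889}{49}\right) \frac{1}{363} = \frac{9889}{7} \cdot \frac{1}{363} = \frac{899}{231}$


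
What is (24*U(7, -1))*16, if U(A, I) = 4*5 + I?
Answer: 7296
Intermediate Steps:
U(A, I) = 20 + I
(24*U(7, -1))*16 = (24*(20 - 1))*16 = (24*19)*16 = 456*16 = 7296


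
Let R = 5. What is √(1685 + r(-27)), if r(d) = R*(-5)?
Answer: 2*√415 ≈ 40.743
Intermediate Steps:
r(d) = -25 (r(d) = 5*(-5) = -25)
√(1685 + r(-27)) = √(1685 - 25) = √1660 = 2*√415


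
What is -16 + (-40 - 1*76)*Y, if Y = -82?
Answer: 9496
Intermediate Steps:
-16 + (-40 - 1*76)*Y = -16 + (-40 - 1*76)*(-82) = -16 + (-40 - 76)*(-82) = -16 - 116*(-82) = -16 + 9512 = 9496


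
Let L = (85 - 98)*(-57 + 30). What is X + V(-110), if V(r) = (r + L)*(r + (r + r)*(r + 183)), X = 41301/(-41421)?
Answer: -53805478557/13807 ≈ -3.8970e+6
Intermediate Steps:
L = 351 (L = -13*(-27) = 351)
X = -13767/13807 (X = 41301*(-1/41421) = -13767/13807 ≈ -0.99710)
V(r) = (351 + r)*(r + 2*r*(183 + r)) (V(r) = (r + 351)*(r + (r + r)*(r + 183)) = (351 + r)*(r + (2*r)*(183 + r)) = (351 + r)*(r + 2*r*(183 + r)))
X + V(-110) = -13767/13807 - 110*(128817 + 2*(-110)² + 1069*(-110)) = -13767/13807 - 110*(128817 + 2*12100 - 117590) = -13767/13807 - 110*(128817 + 24200 - 117590) = -13767/13807 - 110*35427 = -13767/13807 - 3896970 = -53805478557/13807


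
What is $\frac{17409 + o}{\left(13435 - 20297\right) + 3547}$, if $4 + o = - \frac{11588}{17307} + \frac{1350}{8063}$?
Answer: $- \frac{2428733995511}{462596120415} \approx -5.2502$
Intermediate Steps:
$o = - \frac{628254958}{139546341}$ ($o = -4 + \left(- \frac{11588}{17307} + \frac{1350}{8063}\right) = -4 - \frac{70069594}{139546341} = - \frac{628254958}{139546341} \approx -4.5021$)
$\frac{17409 + o}{\left(13435 - 20297\right) + 3547} = \frac{17409 - \frac{628254958}{139546341}}{\left(13435 - 20297\right) + 3547} = \frac{2428733995511}{139546341 \left(-6862 + 3547\right)} = \frac{2428733995511}{139546341 \left(-3315\right)} = \frac{2428733995511}{139546341} \left(- \frac{1}{3315}\right) = - \frac{2428733995511}{462596120415}$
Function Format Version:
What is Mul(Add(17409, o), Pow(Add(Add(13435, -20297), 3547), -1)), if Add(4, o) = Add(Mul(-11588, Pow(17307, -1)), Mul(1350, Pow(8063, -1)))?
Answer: Rational(-2428733995511, 462596120415) ≈ -5.2502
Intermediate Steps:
o = Rational(-628254958, 139546341) (o = Add(-4, Add(Mul(-11588, Pow(17307, -1)), Mul(1350, Pow(8063, -1)))) = Add(-4, Add(Mul(-11588, Rational(1, 17307)), Mul(1350, Rational(1, 8063)))) = Add(-4, Add(Rational(-11588, 17307), Rational(1350, 8063))) = Add(-4, Rational(-70069594, 139546341)) = Rational(-628254958, 139546341) ≈ -4.5021)
Mul(Add(17409, o), Pow(Add(Add(13435, -20297), 3547), -1)) = Mul(Add(17409, Rational(-628254958, 139546341)), Pow(Add(Add(13435, -20297), 3547), -1)) = Mul(Rational(2428733995511, 139546341), Pow(Add(-6862, 3547), -1)) = Mul(Rational(2428733995511, 139546341), Pow(-3315, -1)) = Mul(Rational(2428733995511, 139546341), Rational(-1, 3315)) = Rational(-2428733995511, 462596120415)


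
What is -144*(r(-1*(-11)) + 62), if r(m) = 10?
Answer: -10368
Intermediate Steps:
-144*(r(-1*(-11)) + 62) = -144*(10 + 62) = -144*72 = -10368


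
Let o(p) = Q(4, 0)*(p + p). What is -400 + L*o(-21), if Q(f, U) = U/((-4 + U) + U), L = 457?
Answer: -400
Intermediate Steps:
Q(f, U) = U/(-4 + 2*U)
o(p) = 0 (o(p) = ((½)*0/(-2 + 0))*(p + p) = ((½)*0/(-2))*(2*p) = ((½)*0*(-½))*(2*p) = 0*(2*p) = 0)
-400 + L*o(-21) = -400 + 457*0 = -400 + 0 = -400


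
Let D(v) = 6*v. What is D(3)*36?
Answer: 648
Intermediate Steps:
D(3)*36 = (6*3)*36 = 18*36 = 648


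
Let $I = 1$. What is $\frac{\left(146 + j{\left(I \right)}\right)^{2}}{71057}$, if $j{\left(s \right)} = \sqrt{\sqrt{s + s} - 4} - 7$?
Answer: $\frac{\left(139 + i \sqrt{4 - \sqrt{2}}\right)^{2}}{71057} \approx 0.27187 + 0.0062912 i$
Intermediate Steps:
$j{\left(s \right)} = -7 + \sqrt{-4 + \sqrt{2} \sqrt{s}}$ ($j{\left(s \right)} = \sqrt{\sqrt{2 s} - 4} - 7 = \sqrt{\sqrt{2} \sqrt{s} - 4} - 7 = \sqrt{-4 + \sqrt{2} \sqrt{s}} - 7 = -7 + \sqrt{-4 + \sqrt{2} \sqrt{s}}$)
$\frac{\left(146 + j{\left(I \right)}\right)^{2}}{71057} = \frac{\left(146 - \left(7 - \sqrt{-4 + \sqrt{2} \sqrt{1}}\right)\right)^{2}}{71057} = \left(146 - \left(7 - \sqrt{-4 + \sqrt{2} \cdot 1}\right)\right)^{2} \cdot \frac{1}{71057} = \left(146 - \left(7 - \sqrt{-4 + \sqrt{2}}\right)\right)^{2} \cdot \frac{1}{71057} = \left(139 + \sqrt{-4 + \sqrt{2}}\right)^{2} \cdot \frac{1}{71057} = \frac{\left(139 + \sqrt{-4 + \sqrt{2}}\right)^{2}}{71057}$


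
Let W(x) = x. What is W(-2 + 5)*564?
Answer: 1692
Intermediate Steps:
W(-2 + 5)*564 = (-2 + 5)*564 = 3*564 = 1692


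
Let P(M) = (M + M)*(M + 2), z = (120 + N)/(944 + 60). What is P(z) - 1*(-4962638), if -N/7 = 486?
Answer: 625303358593/126002 ≈ 4.9626e+6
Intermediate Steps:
N = -3402 (N = -7*486 = -3402)
z = -1641/502 (z = (120 - 3402)/(944 + 60) = -3282/1004 = -3282*1/1004 = -1641/502 ≈ -3.2689)
P(M) = 2*M*(2 + M) (P(M) = (2*M)*(2 + M) = 2*M*(2 + M))
P(z) - 1*(-4962638) = 2*(-1641/502)*(2 - 1641/502) - 1*(-4962638) = 2*(-1641/502)*(-637/502) + 4962638 = 1045317/126002 + 4962638 = 625303358593/126002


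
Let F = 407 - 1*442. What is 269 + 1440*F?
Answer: -50131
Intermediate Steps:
F = -35 (F = 407 - 442 = -35)
269 + 1440*F = 269 + 1440*(-35) = 269 - 50400 = -50131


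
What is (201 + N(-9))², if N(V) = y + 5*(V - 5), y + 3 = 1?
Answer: 16641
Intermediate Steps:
y = -2 (y = -3 + 1 = -2)
N(V) = -27 + 5*V (N(V) = -2 + 5*(V - 5) = -2 + 5*(-5 + V) = -2 + (-25 + 5*V) = -27 + 5*V)
(201 + N(-9))² = (201 + (-27 + 5*(-9)))² = (201 + (-27 - 45))² = (201 - 72)² = 129² = 16641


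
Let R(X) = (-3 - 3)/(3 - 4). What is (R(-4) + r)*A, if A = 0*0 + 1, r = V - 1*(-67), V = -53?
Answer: 20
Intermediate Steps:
r = 14 (r = -53 - 1*(-67) = -53 + 67 = 14)
A = 1 (A = 0 + 1 = 1)
R(X) = 6 (R(X) = -6/(-1) = -6*(-1) = 6)
(R(-4) + r)*A = (6 + 14)*1 = 20*1 = 20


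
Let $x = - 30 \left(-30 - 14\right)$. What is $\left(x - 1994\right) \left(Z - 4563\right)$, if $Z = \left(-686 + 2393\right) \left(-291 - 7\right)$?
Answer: $345929826$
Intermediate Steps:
$Z = -508686$ ($Z = 1707 \left(-298\right) = -508686$)
$x = 1320$ ($x = \left(-30\right) \left(-44\right) = 1320$)
$\left(x - 1994\right) \left(Z - 4563\right) = \left(1320 - 1994\right) \left(-508686 - 4563\right) = \left(-674\right) \left(-513249\right) = 345929826$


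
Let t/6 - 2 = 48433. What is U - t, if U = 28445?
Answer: -262165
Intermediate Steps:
t = 290610 (t = 12 + 6*48433 = 12 + 290598 = 290610)
U - t = 28445 - 1*290610 = 28445 - 290610 = -262165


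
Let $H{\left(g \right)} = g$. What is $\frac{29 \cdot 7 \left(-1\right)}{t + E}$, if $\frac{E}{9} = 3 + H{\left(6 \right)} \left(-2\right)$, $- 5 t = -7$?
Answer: $\frac{1015}{398} \approx 2.5503$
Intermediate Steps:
$t = \frac{7}{5}$ ($t = \left(- \frac{1}{5}\right) \left(-7\right) = \frac{7}{5} \approx 1.4$)
$E = -81$ ($E = 9 \left(3 + 6 \left(-2\right)\right) = 9 \left(3 - 12\right) = 9 \left(-9\right) = -81$)
$\frac{29 \cdot 7 \left(-1\right)}{t + E} = \frac{29 \cdot 7 \left(-1\right)}{\frac{7}{5} - 81} = \frac{29 \left(-7\right)}{- \frac{398}{5}} = \left(-203\right) \left(- \frac{5}{398}\right) = \frac{1015}{398}$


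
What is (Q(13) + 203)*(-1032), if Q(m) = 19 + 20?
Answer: -249744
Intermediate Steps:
Q(m) = 39
(Q(13) + 203)*(-1032) = (39 + 203)*(-1032) = 242*(-1032) = -249744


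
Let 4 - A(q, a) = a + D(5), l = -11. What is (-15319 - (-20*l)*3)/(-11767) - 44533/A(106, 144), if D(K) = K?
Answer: 526336766/1706215 ≈ 308.48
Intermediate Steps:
A(q, a) = -1 - a (A(q, a) = 4 - (a + 5) = 4 - (5 + a) = 4 + (-5 - a) = -1 - a)
(-15319 - (-20*l)*3)/(-11767) - 44533/A(106, 144) = (-15319 - (-20*(-11))*3)/(-11767) - 44533/(-1 - 1*144) = (-15319 - 220*3)*(-1/11767) - 44533/(-1 - 144) = (-15319 - 1*660)*(-1/11767) - 44533/(-145) = (-15319 - 660)*(-1/11767) - 44533*(-1/145) = -15979*(-1/11767) + 44533/145 = 15979/11767 + 44533/145 = 526336766/1706215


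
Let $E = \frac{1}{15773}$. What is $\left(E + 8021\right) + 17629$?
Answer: $\frac{404577451}{15773} \approx 25650.0$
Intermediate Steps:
$E = \frac{1}{15773} \approx 6.3399 \cdot 10^{-5}$
$\left(E + 8021\right) + 17629 = \left(\frac{1}{15773} + 8021\right) + 17629 = \frac{126515234}{15773} + 17629 = \frac{404577451}{15773}$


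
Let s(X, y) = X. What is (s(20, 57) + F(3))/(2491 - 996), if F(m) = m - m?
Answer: 4/299 ≈ 0.013378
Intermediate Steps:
F(m) = 0
(s(20, 57) + F(3))/(2491 - 996) = (20 + 0)/(2491 - 996) = 20/1495 = 20*(1/1495) = 4/299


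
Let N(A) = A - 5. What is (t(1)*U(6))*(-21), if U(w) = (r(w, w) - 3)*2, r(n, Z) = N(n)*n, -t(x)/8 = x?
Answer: 1008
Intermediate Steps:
N(A) = -5 + A
t(x) = -8*x
r(n, Z) = n*(-5 + n) (r(n, Z) = (-5 + n)*n = n*(-5 + n))
U(w) = -6 + 2*w*(-5 + w) (U(w) = (w*(-5 + w) - 3)*2 = (-3 + w*(-5 + w))*2 = -6 + 2*w*(-5 + w))
(t(1)*U(6))*(-21) = ((-8*1)*(-6 + 2*6*(-5 + 6)))*(-21) = -8*(-6 + 2*6*1)*(-21) = -8*(-6 + 12)*(-21) = -8*6*(-21) = -48*(-21) = 1008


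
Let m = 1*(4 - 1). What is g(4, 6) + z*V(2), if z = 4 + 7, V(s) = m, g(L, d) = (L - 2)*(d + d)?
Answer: 57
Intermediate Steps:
g(L, d) = 2*d*(-2 + L) (g(L, d) = (-2 + L)*(2*d) = 2*d*(-2 + L))
m = 3 (m = 1*3 = 3)
V(s) = 3
z = 11
g(4, 6) + z*V(2) = 2*6*(-2 + 4) + 11*3 = 2*6*2 + 33 = 24 + 33 = 57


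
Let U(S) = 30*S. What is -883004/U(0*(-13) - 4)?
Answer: 220751/30 ≈ 7358.4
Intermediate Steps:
-883004/U(0*(-13) - 4) = -883004*1/(30*(0*(-13) - 4)) = -883004*1/(30*(0 - 4)) = -883004/(30*(-4)) = -883004/(-120) = -883004*(-1/120) = 220751/30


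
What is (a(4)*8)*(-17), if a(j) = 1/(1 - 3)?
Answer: 68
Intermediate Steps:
a(j) = -1/2 (a(j) = 1/(-2) = -1/2)
(a(4)*8)*(-17) = -1/2*8*(-17) = -4*(-17) = 68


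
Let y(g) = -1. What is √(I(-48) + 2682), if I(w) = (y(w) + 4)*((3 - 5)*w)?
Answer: 3*√330 ≈ 54.498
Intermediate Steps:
I(w) = -6*w (I(w) = (-1 + 4)*((3 - 5)*w) = 3*(-2*w) = -6*w)
√(I(-48) + 2682) = √(-6*(-48) + 2682) = √(288 + 2682) = √2970 = 3*√330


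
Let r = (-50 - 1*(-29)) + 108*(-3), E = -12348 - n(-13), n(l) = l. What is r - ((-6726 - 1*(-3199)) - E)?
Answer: -9153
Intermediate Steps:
E = -12335 (E = -12348 - 1*(-13) = -12348 + 13 = -12335)
r = -345 (r = (-50 + 29) - 324 = -21 - 324 = -345)
r - ((-6726 - 1*(-3199)) - E) = -345 - ((-6726 - 1*(-3199)) - 1*(-12335)) = -345 - ((-6726 + 3199) + 12335) = -345 - (-3527 + 12335) = -345 - 1*8808 = -345 - 8808 = -9153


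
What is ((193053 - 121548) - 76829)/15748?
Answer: -1331/3937 ≈ -0.33807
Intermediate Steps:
((193053 - 121548) - 76829)/15748 = (71505 - 76829)*(1/15748) = -5324*1/15748 = -1331/3937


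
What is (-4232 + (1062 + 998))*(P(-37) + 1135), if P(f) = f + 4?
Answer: -2393544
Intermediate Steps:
P(f) = 4 + f
(-4232 + (1062 + 998))*(P(-37) + 1135) = (-4232 + (1062 + 998))*((4 - 37) + 1135) = (-4232 + 2060)*(-33 + 1135) = -2172*1102 = -2393544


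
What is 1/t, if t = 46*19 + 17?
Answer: 1/891 ≈ 0.0011223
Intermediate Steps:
t = 891 (t = 874 + 17 = 891)
1/t = 1/891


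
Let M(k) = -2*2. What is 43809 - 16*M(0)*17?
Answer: 44897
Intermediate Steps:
M(k) = -4
43809 - 16*M(0)*17 = 43809 - 16*(-4)*17 = 43809 + 64*17 = 43809 + 1088 = 44897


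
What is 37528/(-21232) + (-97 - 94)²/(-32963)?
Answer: -251450007/87483802 ≈ -2.8742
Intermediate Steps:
37528/(-21232) + (-97 - 94)²/(-32963) = 37528*(-1/21232) + (-191)²*(-1/32963) = -4691/2654 + 36481*(-1/32963) = -4691/2654 - 36481/32963 = -251450007/87483802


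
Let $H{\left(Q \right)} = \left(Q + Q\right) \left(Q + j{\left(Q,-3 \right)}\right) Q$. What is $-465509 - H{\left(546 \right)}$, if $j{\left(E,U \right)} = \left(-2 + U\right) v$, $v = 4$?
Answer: $-314083541$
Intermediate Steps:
$j{\left(E,U \right)} = -8 + 4 U$ ($j{\left(E,U \right)} = \left(-2 + U\right) 4 = -8 + 4 U$)
$H{\left(Q \right)} = 2 Q^{2} \left(-20 + Q\right)$ ($H{\left(Q \right)} = \left(Q + Q\right) \left(Q + \left(-8 + 4 \left(-3\right)\right)\right) Q = 2 Q \left(Q - 20\right) Q = 2 Q \left(-20 + Q\right) Q = 2 Q^{2} \left(-20 + Q\right)$)
$-465509 - H{\left(546 \right)} = -465509 - 2 \cdot 546^{2} \left(-20 + 546\right) = -465509 - 2 \cdot 298116 \cdot 526 = -465509 - 313618032 = -314083541$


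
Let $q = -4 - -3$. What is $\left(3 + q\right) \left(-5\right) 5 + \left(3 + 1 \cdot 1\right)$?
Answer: $-46$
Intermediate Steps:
$q = -1$ ($q = -4 + 3 = -1$)
$\left(3 + q\right) \left(-5\right) 5 + \left(3 + 1 \cdot 1\right) = \left(3 - 1\right) \left(-5\right) 5 + \left(3 + 1 \cdot 1\right) = 2 \left(-5\right) 5 + \left(3 + 1\right) = \left(-10\right) 5 + 4 = -50 + 4 = -46$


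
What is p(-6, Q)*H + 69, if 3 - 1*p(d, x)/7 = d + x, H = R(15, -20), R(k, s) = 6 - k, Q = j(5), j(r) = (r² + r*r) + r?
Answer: 2967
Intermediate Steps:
j(r) = r + 2*r² (j(r) = (r² + r²) + r = 2*r² + r = r + 2*r²)
Q = 55 (Q = 5*(1 + 2*5) = 5*(1 + 10) = 5*11 = 55)
H = -9 (H = 6 - 1*15 = 6 - 15 = -9)
p(d, x) = 21 - 7*d - 7*x (p(d, x) = 21 - 7*(d + x) = 21 + (-7*d - 7*x) = 21 - 7*d - 7*x)
p(-6, Q)*H + 69 = (21 - 7*(-6) - 7*55)*(-9) + 69 = (21 + 42 - 385)*(-9) + 69 = -322*(-9) + 69 = 2898 + 69 = 2967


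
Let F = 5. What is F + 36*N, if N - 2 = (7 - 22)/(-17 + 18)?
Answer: -463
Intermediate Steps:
N = -13 (N = 2 + (7 - 22)/(-17 + 18) = 2 - 15/1 = 2 - 15*1 = 2 - 15 = -13)
F + 36*N = 5 + 36*(-13) = 5 - 468 = -463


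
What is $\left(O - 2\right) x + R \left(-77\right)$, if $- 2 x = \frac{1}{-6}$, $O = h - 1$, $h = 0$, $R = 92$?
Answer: $- \frac{28337}{4} \approx -7084.3$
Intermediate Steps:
$O = -1$ ($O = 0 - 1 = -1$)
$x = \frac{1}{12}$ ($x = - \frac{1}{2 \left(-6\right)} = \left(- \frac{1}{2}\right) \left(- \frac{1}{6}\right) = \frac{1}{12} \approx 0.083333$)
$\left(O - 2\right) x + R \left(-77\right) = \left(-1 - 2\right) \frac{1}{12} + 92 \left(-77\right) = \left(-3\right) \frac{1}{12} - 7084 = - \frac{1}{4} - 7084 = - \frac{28337}{4}$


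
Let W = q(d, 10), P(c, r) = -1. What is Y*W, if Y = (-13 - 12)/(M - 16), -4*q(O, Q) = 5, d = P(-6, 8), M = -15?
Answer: -125/124 ≈ -1.0081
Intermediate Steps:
d = -1
q(O, Q) = -5/4 (q(O, Q) = -1/4*5 = -5/4)
W = -5/4 ≈ -1.2500
Y = 25/31 (Y = (-13 - 12)/(-15 - 16) = -25/(-31) = -25*(-1/31) = 25/31 ≈ 0.80645)
Y*W = (25/31)*(-5/4) = -125/124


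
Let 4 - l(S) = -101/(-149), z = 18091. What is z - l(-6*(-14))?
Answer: 2695064/149 ≈ 18088.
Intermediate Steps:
l(S) = 495/149 (l(S) = 4 - (-101)/(-149) = 4 - (-101)*(-1)/149 = 4 - 1*101/149 = 4 - 101/149 = 495/149)
z - l(-6*(-14)) = 18091 - 1*495/149 = 18091 - 495/149 = 2695064/149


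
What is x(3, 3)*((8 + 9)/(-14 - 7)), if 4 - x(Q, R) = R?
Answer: -17/21 ≈ -0.80952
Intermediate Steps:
x(Q, R) = 4 - R
x(3, 3)*((8 + 9)/(-14 - 7)) = (4 - 1*3)*((8 + 9)/(-14 - 7)) = (4 - 3)*(17/(-21)) = 1*(17*(-1/21)) = 1*(-17/21) = -17/21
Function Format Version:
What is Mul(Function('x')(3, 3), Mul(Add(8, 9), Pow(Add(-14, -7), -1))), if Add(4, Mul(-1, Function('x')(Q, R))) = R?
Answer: Rational(-17, 21) ≈ -0.80952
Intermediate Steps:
Function('x')(Q, R) = Add(4, Mul(-1, R))
Mul(Function('x')(3, 3), Mul(Add(8, 9), Pow(Add(-14, -7), -1))) = Mul(Add(4, Mul(-1, 3)), Mul(Add(8, 9), Pow(Add(-14, -7), -1))) = Mul(Add(4, -3), Mul(17, Pow(-21, -1))) = Mul(1, Mul(17, Rational(-1, 21))) = Mul(1, Rational(-17, 21)) = Rational(-17, 21)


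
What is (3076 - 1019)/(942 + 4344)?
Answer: 2057/5286 ≈ 0.38914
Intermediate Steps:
(3076 - 1019)/(942 + 4344) = 2057/5286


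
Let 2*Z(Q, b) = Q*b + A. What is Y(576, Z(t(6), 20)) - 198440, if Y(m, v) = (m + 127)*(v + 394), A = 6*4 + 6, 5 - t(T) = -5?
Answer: 159387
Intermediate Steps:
t(T) = 10 (t(T) = 5 - 1*(-5) = 5 + 5 = 10)
A = 30 (A = 24 + 6 = 30)
Z(Q, b) = 15 + Q*b/2 (Z(Q, b) = (Q*b + 30)/2 = (30 + Q*b)/2 = 15 + Q*b/2)
Y(m, v) = (127 + m)*(394 + v)
Y(576, Z(t(6), 20)) - 198440 = (50038 + 127*(15 + (½)*10*20) + 394*576 + 576*(15 + (½)*10*20)) - 198440 = (50038 + 127*(15 + 100) + 226944 + 576*(15 + 100)) - 198440 = (50038 + 127*115 + 226944 + 576*115) - 198440 = (50038 + 14605 + 226944 + 66240) - 198440 = 357827 - 198440 = 159387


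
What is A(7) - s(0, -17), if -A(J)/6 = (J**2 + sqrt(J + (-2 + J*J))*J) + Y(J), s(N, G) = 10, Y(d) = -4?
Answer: -280 - 126*sqrt(6) ≈ -588.64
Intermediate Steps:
A(J) = 24 - 6*J**2 - 6*J*sqrt(-2 + J + J**2) (A(J) = -6*((J**2 + sqrt(J + (-2 + J*J))*J) - 4) = -6*((J**2 + sqrt(J + (-2 + J**2))*J) - 4) = -6*((J**2 + sqrt(-2 + J + J**2)*J) - 4) = -6*((J**2 + J*sqrt(-2 + J + J**2)) - 4) = -6*(-4 + J**2 + J*sqrt(-2 + J + J**2)) = 24 - 6*J**2 - 6*J*sqrt(-2 + J + J**2))
A(7) - s(0, -17) = (24 - 6*7**2 - 6*7*sqrt(-2 + 7 + 7**2)) - 1*10 = (24 - 6*49 - 6*7*sqrt(-2 + 7 + 49)) - 10 = (24 - 294 - 6*7*sqrt(54)) - 10 = (24 - 294 - 6*7*3*sqrt(6)) - 10 = (24 - 294 - 126*sqrt(6)) - 10 = (-270 - 126*sqrt(6)) - 10 = -280 - 126*sqrt(6)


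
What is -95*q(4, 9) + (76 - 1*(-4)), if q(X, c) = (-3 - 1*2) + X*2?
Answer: -205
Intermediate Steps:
q(X, c) = -5 + 2*X (q(X, c) = (-3 - 2) + 2*X = -5 + 2*X)
-95*q(4, 9) + (76 - 1*(-4)) = -95*(-5 + 2*4) + (76 - 1*(-4)) = -95*(-5 + 8) + (76 + 4) = -95*3 + 80 = -285 + 80 = -205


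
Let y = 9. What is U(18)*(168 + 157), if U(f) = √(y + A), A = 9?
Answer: 975*√2 ≈ 1378.9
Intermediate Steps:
U(f) = 3*√2 (U(f) = √(9 + 9) = √18 = 3*√2)
U(18)*(168 + 157) = (3*√2)*(168 + 157) = (3*√2)*325 = 975*√2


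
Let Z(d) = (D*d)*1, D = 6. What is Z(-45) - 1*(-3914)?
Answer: 3644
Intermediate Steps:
Z(d) = 6*d (Z(d) = (6*d)*1 = 6*d)
Z(-45) - 1*(-3914) = 6*(-45) - 1*(-3914) = -270 + 3914 = 3644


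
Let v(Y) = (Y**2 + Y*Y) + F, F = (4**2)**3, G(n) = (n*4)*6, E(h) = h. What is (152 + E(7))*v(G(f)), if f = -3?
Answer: 2299776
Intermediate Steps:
G(n) = 24*n (G(n) = (4*n)*6 = 24*n)
F = 4096 (F = 16**3 = 4096)
v(Y) = 4096 + 2*Y**2 (v(Y) = (Y**2 + Y*Y) + 4096 = (Y**2 + Y**2) + 4096 = 2*Y**2 + 4096 = 4096 + 2*Y**2)
(152 + E(7))*v(G(f)) = (152 + 7)*(4096 + 2*(24*(-3))**2) = 159*(4096 + 2*(-72)**2) = 159*(4096 + 2*5184) = 159*(4096 + 10368) = 159*14464 = 2299776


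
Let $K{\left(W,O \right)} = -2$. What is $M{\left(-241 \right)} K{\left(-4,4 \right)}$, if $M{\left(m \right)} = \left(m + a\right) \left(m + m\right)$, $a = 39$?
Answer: $-194728$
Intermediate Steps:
$M{\left(m \right)} = 2 m \left(39 + m\right)$ ($M{\left(m \right)} = \left(m + 39\right) \left(m + m\right) = \left(39 + m\right) 2 m = 2 m \left(39 + m\right)$)
$M{\left(-241 \right)} K{\left(-4,4 \right)} = 2 \left(-241\right) \left(39 - 241\right) \left(-2\right) = 2 \left(-241\right) \left(-202\right) \left(-2\right) = 97364 \left(-2\right) = -194728$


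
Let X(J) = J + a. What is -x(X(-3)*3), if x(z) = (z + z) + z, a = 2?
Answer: 9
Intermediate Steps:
X(J) = 2 + J (X(J) = J + 2 = 2 + J)
x(z) = 3*z (x(z) = 2*z + z = 3*z)
-x(X(-3)*3) = -3*(2 - 3)*3 = -3*(-1*3) = -3*(-3) = -1*(-9) = 9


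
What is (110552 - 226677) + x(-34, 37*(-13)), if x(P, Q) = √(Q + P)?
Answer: -116125 + I*√515 ≈ -1.1613e+5 + 22.694*I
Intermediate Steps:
x(P, Q) = √(P + Q)
(110552 - 226677) + x(-34, 37*(-13)) = (110552 - 226677) + √(-34 + 37*(-13)) = -116125 + √(-34 - 481) = -116125 + √(-515) = -116125 + I*√515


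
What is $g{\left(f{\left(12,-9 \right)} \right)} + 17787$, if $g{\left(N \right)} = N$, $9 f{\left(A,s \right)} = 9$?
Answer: $17788$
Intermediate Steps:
$f{\left(A,s \right)} = 1$ ($f{\left(A,s \right)} = \frac{1}{9} \cdot 9 = 1$)
$g{\left(f{\left(12,-9 \right)} \right)} + 17787 = 1 + 17787 = 17788$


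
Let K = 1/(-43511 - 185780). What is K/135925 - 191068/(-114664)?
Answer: 1488724434023559/893415425430550 ≈ 1.6663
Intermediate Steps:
K = -1/229291 (K = 1/(-229291) = -1/229291 ≈ -4.3613e-6)
K/135925 - 191068/(-114664) = -1/229291/135925 - 191068/(-114664) = -1/229291*1/135925 - 191068*(-1/114664) = -1/31166379175 + 47767/28666 = 1488724434023559/893415425430550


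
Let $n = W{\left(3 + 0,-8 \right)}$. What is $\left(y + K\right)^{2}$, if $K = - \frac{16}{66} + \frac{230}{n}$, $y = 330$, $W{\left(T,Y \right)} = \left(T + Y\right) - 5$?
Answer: $\frac{102475129}{1089} \approx 94100.0$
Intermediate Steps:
$W{\left(T,Y \right)} = -5 + T + Y$
$n = -10$ ($n = -5 + \left(3 + 0\right) - 8 = -5 + 3 - 8 = -10$)
$K = - \frac{767}{33}$ ($K = - \frac{16}{66} + \frac{230}{-10} = \left(-16\right) \frac{1}{66} + 230 \left(- \frac{1}{10}\right) = - \frac{8}{33} - 23 = - \frac{767}{33} \approx -23.242$)
$\left(y + K\right)^{2} = \left(330 - \frac{767}{33}\right)^{2} = \left(\frac{10123}{33}\right)^{2} = \frac{102475129}{1089}$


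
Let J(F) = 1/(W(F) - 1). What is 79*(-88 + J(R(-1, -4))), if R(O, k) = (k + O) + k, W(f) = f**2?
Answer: -556081/80 ≈ -6951.0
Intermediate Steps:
R(O, k) = O + 2*k (R(O, k) = (O + k) + k = O + 2*k)
J(F) = 1/(-1 + F**2) (J(F) = 1/(F**2 - 1) = 1/(-1 + F**2))
79*(-88 + J(R(-1, -4))) = 79*(-88 + 1/(-1 + (-1 + 2*(-4))**2)) = 79*(-88 + 1/(-1 + (-1 - 8)**2)) = 79*(-88 + 1/(-1 + (-9)**2)) = 79*(-88 + 1/(-1 + 81)) = 79*(-88 + 1/80) = 79*(-7039/80) = -556081/80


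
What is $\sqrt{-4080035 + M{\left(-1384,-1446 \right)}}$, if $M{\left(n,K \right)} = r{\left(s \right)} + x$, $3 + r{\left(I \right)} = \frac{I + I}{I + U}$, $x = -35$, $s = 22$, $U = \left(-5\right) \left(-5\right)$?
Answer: $\frac{3 i \sqrt{1001431021}}{47} \approx 2019.9 i$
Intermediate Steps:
$U = 25$
$r{\left(I \right)} = -3 + \frac{2 I}{25 + I}$ ($r{\left(I \right)} = -3 + \frac{I + I}{I + 25} = -3 + \frac{2 I}{25 + I}$)
$M{\left(n,K \right)} = - \frac{1742}{47}$ ($M{\left(n,K \right)} = \frac{-75 - 22}{25 + 22} - 35 = \frac{-75 - 22}{47} - 35 = \frac{1}{47} \left(-97\right) - 35 = - \frac{97}{47} - 35 = - \frac{1742}{47}$)
$\sqrt{-4080035 + M{\left(-1384,-1446 \right)}} = \sqrt{-4080035 - \frac{1742}{47}} = \sqrt{- \frac{191763387}{47}} = \frac{3 i \sqrt{1001431021}}{47}$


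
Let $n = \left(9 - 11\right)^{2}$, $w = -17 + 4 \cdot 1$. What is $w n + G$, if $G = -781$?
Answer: $-833$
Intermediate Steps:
$w = -13$ ($w = -17 + 4 = -13$)
$n = 4$ ($n = \left(-2\right)^{2} = 4$)
$w n + G = \left(-13\right) 4 - 781 = -52 - 781 = -833$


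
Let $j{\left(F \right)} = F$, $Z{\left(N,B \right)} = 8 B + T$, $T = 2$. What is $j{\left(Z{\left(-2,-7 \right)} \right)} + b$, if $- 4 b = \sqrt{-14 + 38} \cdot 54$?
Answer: $-54 - 27 \sqrt{6} \approx -120.14$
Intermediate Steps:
$Z{\left(N,B \right)} = 2 + 8 B$ ($Z{\left(N,B \right)} = 8 B + 2 = 2 + 8 B$)
$b = - 27 \sqrt{6}$ ($b = - \frac{\sqrt{-14 + 38} \cdot 54}{4} = - \frac{\sqrt{24} \cdot 54}{4} = - \frac{2 \sqrt{6} \cdot 54}{4} = - \frac{108 \sqrt{6}}{4} = - 27 \sqrt{6} \approx -66.136$)
$j{\left(Z{\left(-2,-7 \right)} \right)} + b = \left(2 + 8 \left(-7\right)\right) - 27 \sqrt{6} = \left(2 - 56\right) - 27 \sqrt{6} = -54 - 27 \sqrt{6}$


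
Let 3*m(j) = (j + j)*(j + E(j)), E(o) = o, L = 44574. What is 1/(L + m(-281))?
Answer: 3/449566 ≈ 6.6731e-6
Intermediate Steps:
m(j) = 4*j**2/3 (m(j) = ((j + j)*(j + j))/3 = ((2*j)*(2*j))/3 = (4*j**2)/3 = 4*j**2/3)
1/(L + m(-281)) = 1/(44574 + (4/3)*(-281)**2) = 1/(44574 + (4/3)*78961) = 1/(44574 + 315844/3) = 1/(449566/3) = 3/449566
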